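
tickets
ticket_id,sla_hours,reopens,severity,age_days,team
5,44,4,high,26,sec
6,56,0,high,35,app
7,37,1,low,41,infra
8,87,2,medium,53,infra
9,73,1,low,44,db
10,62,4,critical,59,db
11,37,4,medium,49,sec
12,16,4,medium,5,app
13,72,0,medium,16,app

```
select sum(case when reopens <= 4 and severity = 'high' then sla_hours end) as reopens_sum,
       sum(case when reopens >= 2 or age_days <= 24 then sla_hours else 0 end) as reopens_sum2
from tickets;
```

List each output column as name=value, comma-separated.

reopens_sum=100, reopens_sum2=318

[reopens_sum: reopens <= 4 and severity = 'high']
ticket_id=5: ✓ → 44
ticket_id=6: ✓ → 56
ticket_id=7: ✗
ticket_id=8: ✗
ticket_id=9: ✗
ticket_id=10: ✗
ticket_id=11: ✗
ticket_id=12: ✗
ticket_id=13: ✗
reopens_sum = 44 + 56 = 100
—
[reopens_sum2: reopens >= 2 or age_days <= 24]
ticket_id=5: ✓ → 44
ticket_id=6: ✗
ticket_id=7: ✗
ticket_id=8: ✓ → 87
ticket_id=9: ✗
ticket_id=10: ✓ → 62
ticket_id=11: ✓ → 37
ticket_id=12: ✓ → 16
ticket_id=13: ✓ → 72
reopens_sum2 = 44 + 87 + 62 + 37 + 16 + 72 = 318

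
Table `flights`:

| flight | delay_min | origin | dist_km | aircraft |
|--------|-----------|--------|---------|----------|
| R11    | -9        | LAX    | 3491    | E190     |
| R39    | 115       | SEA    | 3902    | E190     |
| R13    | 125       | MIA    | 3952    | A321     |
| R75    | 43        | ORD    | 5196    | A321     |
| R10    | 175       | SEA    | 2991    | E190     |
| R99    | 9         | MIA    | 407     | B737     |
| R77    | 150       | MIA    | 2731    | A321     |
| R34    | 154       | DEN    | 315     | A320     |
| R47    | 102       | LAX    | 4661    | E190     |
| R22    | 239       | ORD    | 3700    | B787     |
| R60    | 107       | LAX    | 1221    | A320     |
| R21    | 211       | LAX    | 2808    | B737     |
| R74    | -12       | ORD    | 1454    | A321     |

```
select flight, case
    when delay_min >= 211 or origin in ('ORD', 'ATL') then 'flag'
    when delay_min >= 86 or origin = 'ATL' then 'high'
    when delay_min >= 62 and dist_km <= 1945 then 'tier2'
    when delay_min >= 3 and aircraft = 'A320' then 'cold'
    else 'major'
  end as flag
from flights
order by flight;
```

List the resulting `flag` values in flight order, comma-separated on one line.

flight=R10: delay_min >= 86 or origin = 'ATL' → high
flight=R11: ELSE → major
flight=R13: delay_min >= 86 or origin = 'ATL' → high
flight=R21: delay_min >= 211 or origin in ('ORD', 'ATL') → flag
flight=R22: delay_min >= 211 or origin in ('ORD', 'ATL') → flag
flight=R34: delay_min >= 86 or origin = 'ATL' → high
flight=R39: delay_min >= 86 or origin = 'ATL' → high
flight=R47: delay_min >= 86 or origin = 'ATL' → high
flight=R60: delay_min >= 86 or origin = 'ATL' → high
flight=R74: delay_min >= 211 or origin in ('ORD', 'ATL') → flag
flight=R75: delay_min >= 211 or origin in ('ORD', 'ATL') → flag
flight=R77: delay_min >= 86 or origin = 'ATL' → high
flight=R99: ELSE → major

high, major, high, flag, flag, high, high, high, high, flag, flag, high, major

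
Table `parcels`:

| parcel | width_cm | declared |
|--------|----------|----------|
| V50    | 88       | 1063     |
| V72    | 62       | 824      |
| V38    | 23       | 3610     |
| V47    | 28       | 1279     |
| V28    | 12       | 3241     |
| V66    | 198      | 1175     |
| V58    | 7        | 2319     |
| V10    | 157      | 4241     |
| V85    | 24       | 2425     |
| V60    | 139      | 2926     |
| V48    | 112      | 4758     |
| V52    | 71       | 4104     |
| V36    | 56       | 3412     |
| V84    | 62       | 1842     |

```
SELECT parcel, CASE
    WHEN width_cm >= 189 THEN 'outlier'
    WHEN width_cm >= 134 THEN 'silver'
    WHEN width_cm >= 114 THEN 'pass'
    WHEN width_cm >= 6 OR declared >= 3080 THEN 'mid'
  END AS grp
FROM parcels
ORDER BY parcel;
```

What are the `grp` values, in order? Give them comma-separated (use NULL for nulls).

silver, mid, mid, mid, mid, mid, mid, mid, mid, silver, outlier, mid, mid, mid

parcel=V10: width_cm >= 134 → silver
parcel=V28: width_cm >= 6 OR declared >= 3080 → mid
parcel=V36: width_cm >= 6 OR declared >= 3080 → mid
parcel=V38: width_cm >= 6 OR declared >= 3080 → mid
parcel=V47: width_cm >= 6 OR declared >= 3080 → mid
parcel=V48: width_cm >= 6 OR declared >= 3080 → mid
parcel=V50: width_cm >= 6 OR declared >= 3080 → mid
parcel=V52: width_cm >= 6 OR declared >= 3080 → mid
parcel=V58: width_cm >= 6 OR declared >= 3080 → mid
parcel=V60: width_cm >= 134 → silver
parcel=V66: width_cm >= 189 → outlier
parcel=V72: width_cm >= 6 OR declared >= 3080 → mid
parcel=V84: width_cm >= 6 OR declared >= 3080 → mid
parcel=V85: width_cm >= 6 OR declared >= 3080 → mid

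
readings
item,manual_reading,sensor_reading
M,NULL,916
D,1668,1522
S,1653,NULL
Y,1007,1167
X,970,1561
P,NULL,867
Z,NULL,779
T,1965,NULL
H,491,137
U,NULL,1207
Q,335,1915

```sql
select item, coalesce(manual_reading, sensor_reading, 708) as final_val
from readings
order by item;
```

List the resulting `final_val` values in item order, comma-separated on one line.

item=D: manual_reading=1668 → 1668
item=H: manual_reading=491 → 491
item=M: manual_reading=NULL, sensor_reading=916 → 916
item=P: manual_reading=NULL, sensor_reading=867 → 867
item=Q: manual_reading=335 → 335
item=S: manual_reading=1653 → 1653
item=T: manual_reading=1965 → 1965
item=U: manual_reading=NULL, sensor_reading=1207 → 1207
item=X: manual_reading=970 → 970
item=Y: manual_reading=1007 → 1007
item=Z: manual_reading=NULL, sensor_reading=779 → 779

1668, 491, 916, 867, 335, 1653, 1965, 1207, 970, 1007, 779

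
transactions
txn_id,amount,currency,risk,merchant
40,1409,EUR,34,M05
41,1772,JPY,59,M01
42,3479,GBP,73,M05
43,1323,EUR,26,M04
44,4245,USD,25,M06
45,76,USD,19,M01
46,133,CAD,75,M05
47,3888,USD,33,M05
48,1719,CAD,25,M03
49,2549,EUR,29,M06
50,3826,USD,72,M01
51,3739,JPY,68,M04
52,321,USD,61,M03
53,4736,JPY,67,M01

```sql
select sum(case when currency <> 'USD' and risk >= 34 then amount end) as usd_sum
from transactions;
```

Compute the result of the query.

15268

txn_id=40: ✓ → 1409
txn_id=41: ✓ → 1772
txn_id=42: ✓ → 3479
txn_id=43: ✗
txn_id=44: ✗
txn_id=45: ✗
txn_id=46: ✓ → 133
txn_id=47: ✗
txn_id=48: ✗
txn_id=49: ✗
txn_id=50: ✗
txn_id=51: ✓ → 3739
txn_id=52: ✗
txn_id=53: ✓ → 4736
usd_sum = 1409 + 1772 + 3479 + 133 + 3739 + 4736 = 15268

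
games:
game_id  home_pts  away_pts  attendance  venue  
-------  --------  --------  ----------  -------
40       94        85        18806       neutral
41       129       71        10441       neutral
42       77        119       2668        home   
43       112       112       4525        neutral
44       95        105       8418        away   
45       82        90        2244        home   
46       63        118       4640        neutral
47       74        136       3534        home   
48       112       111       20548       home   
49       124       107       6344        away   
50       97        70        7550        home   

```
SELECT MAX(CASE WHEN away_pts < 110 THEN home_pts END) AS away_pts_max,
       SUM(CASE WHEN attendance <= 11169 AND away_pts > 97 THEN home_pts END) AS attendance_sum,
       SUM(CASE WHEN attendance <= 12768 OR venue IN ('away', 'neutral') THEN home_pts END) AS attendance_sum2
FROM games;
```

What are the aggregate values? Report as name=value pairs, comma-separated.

[away_pts_max: away_pts < 110]
game_id=40: ✓ → 94
game_id=41: ✓ → 129
game_id=42: ✗
game_id=43: ✗
game_id=44: ✓ → 95
game_id=45: ✓ → 82
game_id=46: ✗
game_id=47: ✗
game_id=48: ✗
game_id=49: ✓ → 124
game_id=50: ✓ → 97
away_pts_max = MAX(94, 129, 95, 82, 124, 97) = 129
—
[attendance_sum: attendance <= 11169 AND away_pts > 97]
game_id=40: ✗
game_id=41: ✗
game_id=42: ✓ → 77
game_id=43: ✓ → 112
game_id=44: ✓ → 95
game_id=45: ✗
game_id=46: ✓ → 63
game_id=47: ✓ → 74
game_id=48: ✗
game_id=49: ✓ → 124
game_id=50: ✗
attendance_sum = 77 + 112 + 95 + 63 + 74 + 124 = 545
—
[attendance_sum2: attendance <= 12768 OR venue IN ('away', 'neutral')]
game_id=40: ✓ → 94
game_id=41: ✓ → 129
game_id=42: ✓ → 77
game_id=43: ✓ → 112
game_id=44: ✓ → 95
game_id=45: ✓ → 82
game_id=46: ✓ → 63
game_id=47: ✓ → 74
game_id=48: ✗
game_id=49: ✓ → 124
game_id=50: ✓ → 97
attendance_sum2 = 94 + 129 + 77 + 112 + 95 + 82 + 63 + 74 + 124 + 97 = 947

away_pts_max=129, attendance_sum=545, attendance_sum2=947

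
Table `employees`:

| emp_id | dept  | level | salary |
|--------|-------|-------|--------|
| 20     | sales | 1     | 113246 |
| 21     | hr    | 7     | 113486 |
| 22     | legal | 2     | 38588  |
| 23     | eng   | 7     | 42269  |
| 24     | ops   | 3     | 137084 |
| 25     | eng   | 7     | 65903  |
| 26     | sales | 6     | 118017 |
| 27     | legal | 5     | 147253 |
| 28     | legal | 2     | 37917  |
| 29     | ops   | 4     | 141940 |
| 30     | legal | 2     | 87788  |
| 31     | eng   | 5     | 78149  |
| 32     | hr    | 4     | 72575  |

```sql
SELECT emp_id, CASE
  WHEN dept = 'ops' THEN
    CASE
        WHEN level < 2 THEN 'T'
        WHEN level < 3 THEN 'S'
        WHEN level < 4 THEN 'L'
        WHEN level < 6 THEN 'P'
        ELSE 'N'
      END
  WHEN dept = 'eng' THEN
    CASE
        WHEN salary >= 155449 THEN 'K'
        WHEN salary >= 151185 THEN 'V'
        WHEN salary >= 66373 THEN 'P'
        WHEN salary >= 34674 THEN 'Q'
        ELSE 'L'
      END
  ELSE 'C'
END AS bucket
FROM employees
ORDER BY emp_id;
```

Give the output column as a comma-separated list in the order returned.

C, C, C, Q, L, Q, C, C, C, P, C, P, C

emp_id=20: dept='sales' → outer ELSE → C
emp_id=21: dept='hr' → outer ELSE → C
emp_id=22: dept='legal' → outer ELSE → C
emp_id=23: dept='eng' → inner[salary >= 34674] → Q
emp_id=24: dept='ops' → inner[level < 4] → L
emp_id=25: dept='eng' → inner[salary >= 34674] → Q
emp_id=26: dept='sales' → outer ELSE → C
emp_id=27: dept='legal' → outer ELSE → C
emp_id=28: dept='legal' → outer ELSE → C
emp_id=29: dept='ops' → inner[level < 6] → P
emp_id=30: dept='legal' → outer ELSE → C
emp_id=31: dept='eng' → inner[salary >= 66373] → P
emp_id=32: dept='hr' → outer ELSE → C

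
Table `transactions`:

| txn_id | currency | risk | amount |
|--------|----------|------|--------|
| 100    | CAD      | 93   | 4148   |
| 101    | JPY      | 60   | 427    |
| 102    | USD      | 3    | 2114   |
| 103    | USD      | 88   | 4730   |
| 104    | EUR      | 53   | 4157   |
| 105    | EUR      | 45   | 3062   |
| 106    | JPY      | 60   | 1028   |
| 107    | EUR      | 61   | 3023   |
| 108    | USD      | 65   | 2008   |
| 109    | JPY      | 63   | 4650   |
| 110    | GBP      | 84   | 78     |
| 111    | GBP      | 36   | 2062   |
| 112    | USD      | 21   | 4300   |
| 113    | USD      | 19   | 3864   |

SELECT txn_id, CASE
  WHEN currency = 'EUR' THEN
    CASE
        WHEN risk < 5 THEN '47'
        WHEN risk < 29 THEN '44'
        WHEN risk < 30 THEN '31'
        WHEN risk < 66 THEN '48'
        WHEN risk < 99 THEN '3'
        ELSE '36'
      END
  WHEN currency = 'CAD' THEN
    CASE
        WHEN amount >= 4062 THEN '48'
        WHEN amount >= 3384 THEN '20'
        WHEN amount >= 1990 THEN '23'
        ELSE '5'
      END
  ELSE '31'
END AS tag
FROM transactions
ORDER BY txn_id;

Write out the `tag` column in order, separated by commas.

48, 31, 31, 31, 48, 48, 31, 48, 31, 31, 31, 31, 31, 31

txn_id=100: currency='CAD' → inner[amount >= 4062] → 48
txn_id=101: currency='JPY' → outer ELSE → 31
txn_id=102: currency='USD' → outer ELSE → 31
txn_id=103: currency='USD' → outer ELSE → 31
txn_id=104: currency='EUR' → inner[risk < 66] → 48
txn_id=105: currency='EUR' → inner[risk < 66] → 48
txn_id=106: currency='JPY' → outer ELSE → 31
txn_id=107: currency='EUR' → inner[risk < 66] → 48
txn_id=108: currency='USD' → outer ELSE → 31
txn_id=109: currency='JPY' → outer ELSE → 31
txn_id=110: currency='GBP' → outer ELSE → 31
txn_id=111: currency='GBP' → outer ELSE → 31
txn_id=112: currency='USD' → outer ELSE → 31
txn_id=113: currency='USD' → outer ELSE → 31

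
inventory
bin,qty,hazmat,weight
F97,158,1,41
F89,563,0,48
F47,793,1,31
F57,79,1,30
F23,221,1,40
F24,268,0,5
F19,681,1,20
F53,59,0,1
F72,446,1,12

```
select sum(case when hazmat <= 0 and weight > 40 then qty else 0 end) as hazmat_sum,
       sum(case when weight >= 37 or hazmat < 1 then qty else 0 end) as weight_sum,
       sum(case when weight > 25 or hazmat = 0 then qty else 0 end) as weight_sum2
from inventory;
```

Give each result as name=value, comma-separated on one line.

hazmat_sum=563, weight_sum=1269, weight_sum2=2141

[hazmat_sum: hazmat <= 0 and weight > 40]
bin=F97: ✗
bin=F89: ✓ → 563
bin=F47: ✗
bin=F57: ✗
bin=F23: ✗
bin=F24: ✗
bin=F19: ✗
bin=F53: ✗
bin=F72: ✗
hazmat_sum = 563
—
[weight_sum: weight >= 37 or hazmat < 1]
bin=F97: ✓ → 158
bin=F89: ✓ → 563
bin=F47: ✗
bin=F57: ✗
bin=F23: ✓ → 221
bin=F24: ✓ → 268
bin=F19: ✗
bin=F53: ✓ → 59
bin=F72: ✗
weight_sum = 158 + 563 + 221 + 268 + 59 = 1269
—
[weight_sum2: weight > 25 or hazmat = 0]
bin=F97: ✓ → 158
bin=F89: ✓ → 563
bin=F47: ✓ → 793
bin=F57: ✓ → 79
bin=F23: ✓ → 221
bin=F24: ✓ → 268
bin=F19: ✗
bin=F53: ✓ → 59
bin=F72: ✗
weight_sum2 = 158 + 563 + 793 + 79 + 221 + 268 + 59 = 2141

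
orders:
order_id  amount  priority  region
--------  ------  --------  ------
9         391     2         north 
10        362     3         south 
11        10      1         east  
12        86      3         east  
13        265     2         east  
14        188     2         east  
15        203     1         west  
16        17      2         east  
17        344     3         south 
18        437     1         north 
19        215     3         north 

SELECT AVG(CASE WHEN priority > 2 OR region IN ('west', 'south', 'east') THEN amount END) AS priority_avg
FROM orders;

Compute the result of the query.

order_id=9: ✗
order_id=10: ✓ → 362
order_id=11: ✓ → 10
order_id=12: ✓ → 86
order_id=13: ✓ → 265
order_id=14: ✓ → 188
order_id=15: ✓ → 203
order_id=16: ✓ → 17
order_id=17: ✓ → 344
order_id=18: ✗
order_id=19: ✓ → 215
priority_avg = (362 + 10 + 86 + 265 + 188 + 203 + 17 + 344 + 215) / 9 = 187.7777777778

187.7777777778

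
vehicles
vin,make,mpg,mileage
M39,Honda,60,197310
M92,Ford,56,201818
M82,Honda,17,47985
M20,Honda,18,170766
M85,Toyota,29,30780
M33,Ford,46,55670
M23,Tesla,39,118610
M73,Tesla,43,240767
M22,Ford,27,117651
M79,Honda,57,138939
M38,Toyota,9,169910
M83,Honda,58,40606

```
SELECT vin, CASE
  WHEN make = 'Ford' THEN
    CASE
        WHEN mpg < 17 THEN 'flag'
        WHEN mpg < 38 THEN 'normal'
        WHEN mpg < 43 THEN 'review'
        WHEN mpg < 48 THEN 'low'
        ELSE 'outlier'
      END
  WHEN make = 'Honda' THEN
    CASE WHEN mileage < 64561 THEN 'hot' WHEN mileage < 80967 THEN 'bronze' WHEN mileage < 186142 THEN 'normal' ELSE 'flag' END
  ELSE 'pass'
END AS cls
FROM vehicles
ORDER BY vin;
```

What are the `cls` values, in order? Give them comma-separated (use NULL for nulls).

vin=M20: make='Honda' → inner[mileage < 186142] → normal
vin=M22: make='Ford' → inner[mpg < 38] → normal
vin=M23: make='Tesla' → outer ELSE → pass
vin=M33: make='Ford' → inner[mpg < 48] → low
vin=M38: make='Toyota' → outer ELSE → pass
vin=M39: make='Honda' → inner[ELSE] → flag
vin=M73: make='Tesla' → outer ELSE → pass
vin=M79: make='Honda' → inner[mileage < 186142] → normal
vin=M82: make='Honda' → inner[mileage < 64561] → hot
vin=M83: make='Honda' → inner[mileage < 64561] → hot
vin=M85: make='Toyota' → outer ELSE → pass
vin=M92: make='Ford' → inner[ELSE] → outlier

normal, normal, pass, low, pass, flag, pass, normal, hot, hot, pass, outlier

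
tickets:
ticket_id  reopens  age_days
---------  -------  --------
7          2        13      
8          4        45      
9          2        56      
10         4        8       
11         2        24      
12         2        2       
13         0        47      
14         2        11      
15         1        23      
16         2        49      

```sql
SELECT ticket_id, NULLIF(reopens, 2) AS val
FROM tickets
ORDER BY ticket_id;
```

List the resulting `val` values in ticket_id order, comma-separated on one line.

ticket_id=7: reopens=2 vs 2: equal → NULL
ticket_id=8: reopens=4 vs 2: differ → 4
ticket_id=9: reopens=2 vs 2: equal → NULL
ticket_id=10: reopens=4 vs 2: differ → 4
ticket_id=11: reopens=2 vs 2: equal → NULL
ticket_id=12: reopens=2 vs 2: equal → NULL
ticket_id=13: reopens=0 vs 2: differ → 0
ticket_id=14: reopens=2 vs 2: equal → NULL
ticket_id=15: reopens=1 vs 2: differ → 1
ticket_id=16: reopens=2 vs 2: equal → NULL

NULL, 4, NULL, 4, NULL, NULL, 0, NULL, 1, NULL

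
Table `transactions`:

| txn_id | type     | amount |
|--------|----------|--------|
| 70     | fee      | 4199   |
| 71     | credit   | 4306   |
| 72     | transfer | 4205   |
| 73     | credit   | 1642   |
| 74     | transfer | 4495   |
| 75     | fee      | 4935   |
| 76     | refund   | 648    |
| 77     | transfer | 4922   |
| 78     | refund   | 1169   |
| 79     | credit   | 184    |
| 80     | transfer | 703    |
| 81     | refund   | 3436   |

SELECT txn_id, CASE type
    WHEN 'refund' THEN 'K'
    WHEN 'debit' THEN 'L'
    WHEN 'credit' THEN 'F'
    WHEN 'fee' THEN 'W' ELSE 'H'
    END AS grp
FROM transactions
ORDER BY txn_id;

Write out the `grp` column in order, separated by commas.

txn_id=70: type='fee' → W
txn_id=71: type='credit' → F
txn_id=72: ELSE → H
txn_id=73: type='credit' → F
txn_id=74: ELSE → H
txn_id=75: type='fee' → W
txn_id=76: type='refund' → K
txn_id=77: ELSE → H
txn_id=78: type='refund' → K
txn_id=79: type='credit' → F
txn_id=80: ELSE → H
txn_id=81: type='refund' → K

W, F, H, F, H, W, K, H, K, F, H, K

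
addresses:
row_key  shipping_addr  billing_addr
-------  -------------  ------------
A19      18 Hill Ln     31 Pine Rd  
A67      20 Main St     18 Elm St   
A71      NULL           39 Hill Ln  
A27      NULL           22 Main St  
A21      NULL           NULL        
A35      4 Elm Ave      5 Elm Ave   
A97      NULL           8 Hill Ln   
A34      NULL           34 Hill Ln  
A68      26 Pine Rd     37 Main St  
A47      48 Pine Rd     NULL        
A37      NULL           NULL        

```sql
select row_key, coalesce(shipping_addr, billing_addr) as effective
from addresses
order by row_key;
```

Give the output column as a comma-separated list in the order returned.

row_key=A19: shipping_addr=18 Hill Ln → 18 Hill Ln
row_key=A21: shipping_addr=NULL, billing_addr=NULL (all NULL) → NULL
row_key=A27: shipping_addr=NULL, billing_addr=22 Main St → 22 Main St
row_key=A34: shipping_addr=NULL, billing_addr=34 Hill Ln → 34 Hill Ln
row_key=A35: shipping_addr=4 Elm Ave → 4 Elm Ave
row_key=A37: shipping_addr=NULL, billing_addr=NULL (all NULL) → NULL
row_key=A47: shipping_addr=48 Pine Rd → 48 Pine Rd
row_key=A67: shipping_addr=20 Main St → 20 Main St
row_key=A68: shipping_addr=26 Pine Rd → 26 Pine Rd
row_key=A71: shipping_addr=NULL, billing_addr=39 Hill Ln → 39 Hill Ln
row_key=A97: shipping_addr=NULL, billing_addr=8 Hill Ln → 8 Hill Ln

18 Hill Ln, NULL, 22 Main St, 34 Hill Ln, 4 Elm Ave, NULL, 48 Pine Rd, 20 Main St, 26 Pine Rd, 39 Hill Ln, 8 Hill Ln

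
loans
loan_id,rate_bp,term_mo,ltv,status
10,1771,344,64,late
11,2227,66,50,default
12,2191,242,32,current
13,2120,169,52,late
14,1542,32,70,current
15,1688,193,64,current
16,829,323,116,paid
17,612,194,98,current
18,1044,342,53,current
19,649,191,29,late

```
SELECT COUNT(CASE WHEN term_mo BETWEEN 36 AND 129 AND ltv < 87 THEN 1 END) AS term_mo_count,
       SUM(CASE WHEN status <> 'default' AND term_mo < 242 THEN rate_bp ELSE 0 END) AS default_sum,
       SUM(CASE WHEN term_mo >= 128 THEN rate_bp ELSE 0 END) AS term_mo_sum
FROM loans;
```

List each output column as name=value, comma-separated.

[term_mo_count: term_mo BETWEEN 36 AND 129 AND ltv < 87]
loan_id=10: ✗
loan_id=11: ✓ → 1
loan_id=12: ✗
loan_id=13: ✗
loan_id=14: ✗
loan_id=15: ✗
loan_id=16: ✗
loan_id=17: ✗
loan_id=18: ✗
loan_id=19: ✗
term_mo_count = COUNT(1) = 1
—
[default_sum: status <> 'default' AND term_mo < 242]
loan_id=10: ✗
loan_id=11: ✗
loan_id=12: ✗
loan_id=13: ✓ → 2120
loan_id=14: ✓ → 1542
loan_id=15: ✓ → 1688
loan_id=16: ✗
loan_id=17: ✓ → 612
loan_id=18: ✗
loan_id=19: ✓ → 649
default_sum = 2120 + 1542 + 1688 + 612 + 649 = 6611
—
[term_mo_sum: term_mo >= 128]
loan_id=10: ✓ → 1771
loan_id=11: ✗
loan_id=12: ✓ → 2191
loan_id=13: ✓ → 2120
loan_id=14: ✗
loan_id=15: ✓ → 1688
loan_id=16: ✓ → 829
loan_id=17: ✓ → 612
loan_id=18: ✓ → 1044
loan_id=19: ✓ → 649
term_mo_sum = 1771 + 2191 + 2120 + 1688 + 829 + 612 + 1044 + 649 = 10904

term_mo_count=1, default_sum=6611, term_mo_sum=10904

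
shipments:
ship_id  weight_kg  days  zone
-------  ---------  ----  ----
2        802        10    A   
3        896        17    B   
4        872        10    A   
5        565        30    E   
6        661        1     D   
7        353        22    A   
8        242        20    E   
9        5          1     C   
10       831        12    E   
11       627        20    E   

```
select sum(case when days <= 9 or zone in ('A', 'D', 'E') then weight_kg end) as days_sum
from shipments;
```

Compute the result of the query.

4958

ship_id=2: ✓ → 802
ship_id=3: ✗
ship_id=4: ✓ → 872
ship_id=5: ✓ → 565
ship_id=6: ✓ → 661
ship_id=7: ✓ → 353
ship_id=8: ✓ → 242
ship_id=9: ✓ → 5
ship_id=10: ✓ → 831
ship_id=11: ✓ → 627
days_sum = 802 + 872 + 565 + 661 + 353 + 242 + 5 + 831 + 627 = 4958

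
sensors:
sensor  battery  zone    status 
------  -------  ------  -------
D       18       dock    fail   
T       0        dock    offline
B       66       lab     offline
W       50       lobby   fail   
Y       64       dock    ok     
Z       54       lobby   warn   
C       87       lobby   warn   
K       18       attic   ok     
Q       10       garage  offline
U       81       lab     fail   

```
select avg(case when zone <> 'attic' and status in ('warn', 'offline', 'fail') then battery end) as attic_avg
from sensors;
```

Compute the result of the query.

45.75

sensor=D: ✓ → 18
sensor=T: ✓ → 0
sensor=B: ✓ → 66
sensor=W: ✓ → 50
sensor=Y: ✗
sensor=Z: ✓ → 54
sensor=C: ✓ → 87
sensor=K: ✗
sensor=Q: ✓ → 10
sensor=U: ✓ → 81
attic_avg = (18 + 0 + 66 + 50 + 54 + 87 + 10 + 81) / 8 = 45.75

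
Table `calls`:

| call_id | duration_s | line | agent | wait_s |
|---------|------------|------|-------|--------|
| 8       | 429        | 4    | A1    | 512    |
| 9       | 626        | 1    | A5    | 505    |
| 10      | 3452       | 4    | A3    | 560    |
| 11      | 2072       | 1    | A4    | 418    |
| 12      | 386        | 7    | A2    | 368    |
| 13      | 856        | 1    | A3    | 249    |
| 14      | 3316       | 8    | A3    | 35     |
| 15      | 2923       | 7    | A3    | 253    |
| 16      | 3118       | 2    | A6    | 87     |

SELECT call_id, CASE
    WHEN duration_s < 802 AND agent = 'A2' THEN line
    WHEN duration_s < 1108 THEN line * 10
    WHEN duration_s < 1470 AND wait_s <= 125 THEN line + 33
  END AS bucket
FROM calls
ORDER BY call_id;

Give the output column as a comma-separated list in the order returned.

call_id=8: duration_s < 1108 → 40
call_id=9: duration_s < 1108 → 10
call_id=10: (no match → NULL) → NULL
call_id=11: (no match → NULL) → NULL
call_id=12: duration_s < 802 AND agent = 'A2' → 7
call_id=13: duration_s < 1108 → 10
call_id=14: (no match → NULL) → NULL
call_id=15: (no match → NULL) → NULL
call_id=16: (no match → NULL) → NULL

40, 10, NULL, NULL, 7, 10, NULL, NULL, NULL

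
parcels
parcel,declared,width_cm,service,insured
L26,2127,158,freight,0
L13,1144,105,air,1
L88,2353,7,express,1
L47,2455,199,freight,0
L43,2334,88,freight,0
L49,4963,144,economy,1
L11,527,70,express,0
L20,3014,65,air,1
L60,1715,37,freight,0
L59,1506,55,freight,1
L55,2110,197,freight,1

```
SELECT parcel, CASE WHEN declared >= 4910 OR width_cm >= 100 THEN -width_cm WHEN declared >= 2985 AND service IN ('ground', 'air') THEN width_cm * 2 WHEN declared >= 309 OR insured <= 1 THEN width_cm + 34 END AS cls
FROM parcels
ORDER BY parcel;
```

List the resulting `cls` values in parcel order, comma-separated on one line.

parcel=L11: declared >= 309 OR insured <= 1 → 104
parcel=L13: declared >= 4910 OR width_cm >= 100 → -105
parcel=L20: declared >= 2985 AND service IN ('ground', 'air') → 130
parcel=L26: declared >= 4910 OR width_cm >= 100 → -158
parcel=L43: declared >= 309 OR insured <= 1 → 122
parcel=L47: declared >= 4910 OR width_cm >= 100 → -199
parcel=L49: declared >= 4910 OR width_cm >= 100 → -144
parcel=L55: declared >= 4910 OR width_cm >= 100 → -197
parcel=L59: declared >= 309 OR insured <= 1 → 89
parcel=L60: declared >= 309 OR insured <= 1 → 71
parcel=L88: declared >= 309 OR insured <= 1 → 41

104, -105, 130, -158, 122, -199, -144, -197, 89, 71, 41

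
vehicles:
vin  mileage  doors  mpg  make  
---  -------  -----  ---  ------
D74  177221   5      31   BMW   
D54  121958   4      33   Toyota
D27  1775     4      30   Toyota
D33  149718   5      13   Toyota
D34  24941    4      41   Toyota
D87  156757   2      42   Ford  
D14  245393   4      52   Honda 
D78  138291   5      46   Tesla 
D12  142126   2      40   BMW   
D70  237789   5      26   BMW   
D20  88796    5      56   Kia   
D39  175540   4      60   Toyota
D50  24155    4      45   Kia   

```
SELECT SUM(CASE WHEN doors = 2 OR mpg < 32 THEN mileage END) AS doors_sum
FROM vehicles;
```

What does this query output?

865386

vin=D74: ✓ → 177221
vin=D54: ✗
vin=D27: ✓ → 1775
vin=D33: ✓ → 149718
vin=D34: ✗
vin=D87: ✓ → 156757
vin=D14: ✗
vin=D78: ✗
vin=D12: ✓ → 142126
vin=D70: ✓ → 237789
vin=D20: ✗
vin=D39: ✗
vin=D50: ✗
doors_sum = 177221 + 1775 + 149718 + 156757 + 142126 + 237789 = 865386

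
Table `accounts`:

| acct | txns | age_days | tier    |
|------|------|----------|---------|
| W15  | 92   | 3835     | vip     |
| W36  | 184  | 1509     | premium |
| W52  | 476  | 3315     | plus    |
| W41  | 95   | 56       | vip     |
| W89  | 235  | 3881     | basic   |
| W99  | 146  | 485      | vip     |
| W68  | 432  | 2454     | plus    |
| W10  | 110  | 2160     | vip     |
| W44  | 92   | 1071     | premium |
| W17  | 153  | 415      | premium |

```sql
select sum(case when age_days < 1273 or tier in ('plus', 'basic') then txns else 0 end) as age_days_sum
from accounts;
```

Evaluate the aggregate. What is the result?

1629

acct=W15: ✗
acct=W36: ✗
acct=W52: ✓ → 476
acct=W41: ✓ → 95
acct=W89: ✓ → 235
acct=W99: ✓ → 146
acct=W68: ✓ → 432
acct=W10: ✗
acct=W44: ✓ → 92
acct=W17: ✓ → 153
age_days_sum = 476 + 95 + 235 + 146 + 432 + 92 + 153 = 1629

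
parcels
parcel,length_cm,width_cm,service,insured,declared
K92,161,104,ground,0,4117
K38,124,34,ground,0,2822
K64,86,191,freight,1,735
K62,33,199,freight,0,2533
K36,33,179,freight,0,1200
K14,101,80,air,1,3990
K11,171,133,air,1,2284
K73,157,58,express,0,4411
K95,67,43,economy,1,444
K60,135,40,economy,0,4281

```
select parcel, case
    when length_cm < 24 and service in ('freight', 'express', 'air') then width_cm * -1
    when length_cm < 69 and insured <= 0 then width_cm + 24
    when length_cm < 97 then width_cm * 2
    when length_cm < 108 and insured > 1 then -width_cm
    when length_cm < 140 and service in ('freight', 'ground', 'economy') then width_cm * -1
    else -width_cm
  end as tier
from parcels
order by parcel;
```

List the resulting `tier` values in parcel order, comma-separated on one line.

-133, -80, 203, -34, -40, 223, 382, -58, -104, 86

parcel=K11: ELSE → -133
parcel=K14: ELSE → -80
parcel=K36: length_cm < 69 and insured <= 0 → 203
parcel=K38: length_cm < 140 and service in ('freight', 'ground', 'economy') → -34
parcel=K60: length_cm < 140 and service in ('freight', 'ground', 'economy') → -40
parcel=K62: length_cm < 69 and insured <= 0 → 223
parcel=K64: length_cm < 97 → 382
parcel=K73: ELSE → -58
parcel=K92: ELSE → -104
parcel=K95: length_cm < 97 → 86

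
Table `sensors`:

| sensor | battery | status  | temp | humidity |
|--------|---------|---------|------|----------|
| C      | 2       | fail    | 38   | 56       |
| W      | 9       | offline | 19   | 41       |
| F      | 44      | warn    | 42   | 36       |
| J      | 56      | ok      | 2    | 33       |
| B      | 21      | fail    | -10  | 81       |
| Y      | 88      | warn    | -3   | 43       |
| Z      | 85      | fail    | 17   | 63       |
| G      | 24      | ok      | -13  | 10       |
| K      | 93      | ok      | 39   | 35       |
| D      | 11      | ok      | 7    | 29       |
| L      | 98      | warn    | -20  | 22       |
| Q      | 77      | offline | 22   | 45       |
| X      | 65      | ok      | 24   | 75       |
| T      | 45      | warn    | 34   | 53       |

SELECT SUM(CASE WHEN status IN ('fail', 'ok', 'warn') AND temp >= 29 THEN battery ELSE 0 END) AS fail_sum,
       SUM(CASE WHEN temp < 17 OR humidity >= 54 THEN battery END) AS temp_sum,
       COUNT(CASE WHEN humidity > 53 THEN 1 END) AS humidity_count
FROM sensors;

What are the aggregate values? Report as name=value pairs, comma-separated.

[fail_sum: status IN ('fail', 'ok', 'warn') AND temp >= 29]
sensor=C: ✓ → 2
sensor=W: ✗
sensor=F: ✓ → 44
sensor=J: ✗
sensor=B: ✗
sensor=Y: ✗
sensor=Z: ✗
sensor=G: ✗
sensor=K: ✓ → 93
sensor=D: ✗
sensor=L: ✗
sensor=Q: ✗
sensor=X: ✗
sensor=T: ✓ → 45
fail_sum = 2 + 44 + 93 + 45 = 184
—
[temp_sum: temp < 17 OR humidity >= 54]
sensor=C: ✓ → 2
sensor=W: ✗
sensor=F: ✗
sensor=J: ✓ → 56
sensor=B: ✓ → 21
sensor=Y: ✓ → 88
sensor=Z: ✓ → 85
sensor=G: ✓ → 24
sensor=K: ✗
sensor=D: ✓ → 11
sensor=L: ✓ → 98
sensor=Q: ✗
sensor=X: ✓ → 65
sensor=T: ✗
temp_sum = 2 + 56 + 21 + 88 + 85 + 24 + 11 + 98 + 65 = 450
—
[humidity_count: humidity > 53]
sensor=C: ✓ → 1
sensor=W: ✗
sensor=F: ✗
sensor=J: ✗
sensor=B: ✓ → 1
sensor=Y: ✗
sensor=Z: ✓ → 1
sensor=G: ✗
sensor=K: ✗
sensor=D: ✗
sensor=L: ✗
sensor=Q: ✗
sensor=X: ✓ → 1
sensor=T: ✗
humidity_count = COUNT(1, 1, 1, 1) = 4

fail_sum=184, temp_sum=450, humidity_count=4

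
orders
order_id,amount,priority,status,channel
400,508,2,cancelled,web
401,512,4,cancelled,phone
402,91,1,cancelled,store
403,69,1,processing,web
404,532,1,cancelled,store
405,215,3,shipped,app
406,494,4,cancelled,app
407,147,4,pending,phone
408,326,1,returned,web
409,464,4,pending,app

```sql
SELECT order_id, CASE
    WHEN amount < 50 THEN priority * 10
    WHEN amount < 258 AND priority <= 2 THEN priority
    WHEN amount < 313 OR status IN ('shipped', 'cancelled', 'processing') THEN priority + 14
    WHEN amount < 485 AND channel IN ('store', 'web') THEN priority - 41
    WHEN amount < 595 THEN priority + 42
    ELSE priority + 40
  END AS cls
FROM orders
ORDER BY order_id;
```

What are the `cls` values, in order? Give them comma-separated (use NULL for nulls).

16, 18, 1, 1, 15, 17, 18, 18, -40, 46

order_id=400: amount < 313 OR status IN ('shipped', 'cancelled', 'processing') → 16
order_id=401: amount < 313 OR status IN ('shipped', 'cancelled', 'processing') → 18
order_id=402: amount < 258 AND priority <= 2 → 1
order_id=403: amount < 258 AND priority <= 2 → 1
order_id=404: amount < 313 OR status IN ('shipped', 'cancelled', 'processing') → 15
order_id=405: amount < 313 OR status IN ('shipped', 'cancelled', 'processing') → 17
order_id=406: amount < 313 OR status IN ('shipped', 'cancelled', 'processing') → 18
order_id=407: amount < 313 OR status IN ('shipped', 'cancelled', 'processing') → 18
order_id=408: amount < 485 AND channel IN ('store', 'web') → -40
order_id=409: amount < 595 → 46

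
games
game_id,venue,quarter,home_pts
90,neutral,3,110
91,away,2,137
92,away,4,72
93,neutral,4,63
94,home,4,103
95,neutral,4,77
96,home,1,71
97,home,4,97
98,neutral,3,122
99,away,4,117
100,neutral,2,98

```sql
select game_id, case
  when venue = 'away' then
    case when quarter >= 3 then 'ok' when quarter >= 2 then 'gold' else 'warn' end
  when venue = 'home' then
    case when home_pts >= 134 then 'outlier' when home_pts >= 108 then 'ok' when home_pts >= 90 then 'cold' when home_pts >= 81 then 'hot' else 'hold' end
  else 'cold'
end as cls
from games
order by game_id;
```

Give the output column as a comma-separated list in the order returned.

game_id=90: venue='neutral' → outer ELSE → cold
game_id=91: venue='away' → inner[quarter >= 2] → gold
game_id=92: venue='away' → inner[quarter >= 3] → ok
game_id=93: venue='neutral' → outer ELSE → cold
game_id=94: venue='home' → inner[home_pts >= 90] → cold
game_id=95: venue='neutral' → outer ELSE → cold
game_id=96: venue='home' → inner[ELSE] → hold
game_id=97: venue='home' → inner[home_pts >= 90] → cold
game_id=98: venue='neutral' → outer ELSE → cold
game_id=99: venue='away' → inner[quarter >= 3] → ok
game_id=100: venue='neutral' → outer ELSE → cold

cold, gold, ok, cold, cold, cold, hold, cold, cold, ok, cold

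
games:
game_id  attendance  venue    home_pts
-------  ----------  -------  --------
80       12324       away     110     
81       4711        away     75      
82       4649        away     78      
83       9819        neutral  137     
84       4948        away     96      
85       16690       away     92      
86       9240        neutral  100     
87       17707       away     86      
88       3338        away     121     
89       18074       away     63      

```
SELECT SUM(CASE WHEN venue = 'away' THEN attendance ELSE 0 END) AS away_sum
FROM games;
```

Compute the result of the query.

game_id=80: ✓ → 12324
game_id=81: ✓ → 4711
game_id=82: ✓ → 4649
game_id=83: ✗
game_id=84: ✓ → 4948
game_id=85: ✓ → 16690
game_id=86: ✗
game_id=87: ✓ → 17707
game_id=88: ✓ → 3338
game_id=89: ✓ → 18074
away_sum = 12324 + 4711 + 4649 + 4948 + 16690 + 17707 + 3338 + 18074 = 82441

82441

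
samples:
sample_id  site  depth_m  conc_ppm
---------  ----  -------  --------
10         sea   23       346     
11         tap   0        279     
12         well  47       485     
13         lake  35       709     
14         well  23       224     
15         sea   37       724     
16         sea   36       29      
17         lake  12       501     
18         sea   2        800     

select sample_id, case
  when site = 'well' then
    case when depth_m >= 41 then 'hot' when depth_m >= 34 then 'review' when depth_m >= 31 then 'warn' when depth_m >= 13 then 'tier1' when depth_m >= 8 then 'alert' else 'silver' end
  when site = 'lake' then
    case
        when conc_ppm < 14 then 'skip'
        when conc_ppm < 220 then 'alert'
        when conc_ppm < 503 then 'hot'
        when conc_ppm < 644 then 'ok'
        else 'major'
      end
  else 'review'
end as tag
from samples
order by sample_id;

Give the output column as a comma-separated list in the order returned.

sample_id=10: site='sea' → outer ELSE → review
sample_id=11: site='tap' → outer ELSE → review
sample_id=12: site='well' → inner[depth_m >= 41] → hot
sample_id=13: site='lake' → inner[ELSE] → major
sample_id=14: site='well' → inner[depth_m >= 13] → tier1
sample_id=15: site='sea' → outer ELSE → review
sample_id=16: site='sea' → outer ELSE → review
sample_id=17: site='lake' → inner[conc_ppm < 503] → hot
sample_id=18: site='sea' → outer ELSE → review

review, review, hot, major, tier1, review, review, hot, review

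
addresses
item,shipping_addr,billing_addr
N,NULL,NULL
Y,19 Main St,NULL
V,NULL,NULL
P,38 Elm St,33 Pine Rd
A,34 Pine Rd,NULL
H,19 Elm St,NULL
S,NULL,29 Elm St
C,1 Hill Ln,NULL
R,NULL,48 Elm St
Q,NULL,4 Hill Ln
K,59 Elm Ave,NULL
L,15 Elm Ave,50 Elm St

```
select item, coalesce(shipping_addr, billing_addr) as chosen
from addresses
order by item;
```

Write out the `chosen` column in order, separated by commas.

item=A: shipping_addr=34 Pine Rd → 34 Pine Rd
item=C: shipping_addr=1 Hill Ln → 1 Hill Ln
item=H: shipping_addr=19 Elm St → 19 Elm St
item=K: shipping_addr=59 Elm Ave → 59 Elm Ave
item=L: shipping_addr=15 Elm Ave → 15 Elm Ave
item=N: shipping_addr=NULL, billing_addr=NULL (all NULL) → NULL
item=P: shipping_addr=38 Elm St → 38 Elm St
item=Q: shipping_addr=NULL, billing_addr=4 Hill Ln → 4 Hill Ln
item=R: shipping_addr=NULL, billing_addr=48 Elm St → 48 Elm St
item=S: shipping_addr=NULL, billing_addr=29 Elm St → 29 Elm St
item=V: shipping_addr=NULL, billing_addr=NULL (all NULL) → NULL
item=Y: shipping_addr=19 Main St → 19 Main St

34 Pine Rd, 1 Hill Ln, 19 Elm St, 59 Elm Ave, 15 Elm Ave, NULL, 38 Elm St, 4 Hill Ln, 48 Elm St, 29 Elm St, NULL, 19 Main St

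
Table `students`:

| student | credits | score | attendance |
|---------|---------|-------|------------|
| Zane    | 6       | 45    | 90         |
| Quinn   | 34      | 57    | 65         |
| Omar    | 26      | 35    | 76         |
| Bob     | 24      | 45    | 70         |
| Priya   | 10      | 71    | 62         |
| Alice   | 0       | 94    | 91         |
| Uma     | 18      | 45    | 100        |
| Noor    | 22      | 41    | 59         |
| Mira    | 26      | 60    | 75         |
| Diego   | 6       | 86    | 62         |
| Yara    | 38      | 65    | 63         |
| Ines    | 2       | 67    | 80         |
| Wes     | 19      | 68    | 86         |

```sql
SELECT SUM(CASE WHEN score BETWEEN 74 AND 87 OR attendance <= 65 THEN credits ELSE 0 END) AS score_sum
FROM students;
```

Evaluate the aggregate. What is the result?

110

student=Zane: ✗
student=Quinn: ✓ → 34
student=Omar: ✗
student=Bob: ✗
student=Priya: ✓ → 10
student=Alice: ✗
student=Uma: ✗
student=Noor: ✓ → 22
student=Mira: ✗
student=Diego: ✓ → 6
student=Yara: ✓ → 38
student=Ines: ✗
student=Wes: ✗
score_sum = 34 + 10 + 22 + 6 + 38 = 110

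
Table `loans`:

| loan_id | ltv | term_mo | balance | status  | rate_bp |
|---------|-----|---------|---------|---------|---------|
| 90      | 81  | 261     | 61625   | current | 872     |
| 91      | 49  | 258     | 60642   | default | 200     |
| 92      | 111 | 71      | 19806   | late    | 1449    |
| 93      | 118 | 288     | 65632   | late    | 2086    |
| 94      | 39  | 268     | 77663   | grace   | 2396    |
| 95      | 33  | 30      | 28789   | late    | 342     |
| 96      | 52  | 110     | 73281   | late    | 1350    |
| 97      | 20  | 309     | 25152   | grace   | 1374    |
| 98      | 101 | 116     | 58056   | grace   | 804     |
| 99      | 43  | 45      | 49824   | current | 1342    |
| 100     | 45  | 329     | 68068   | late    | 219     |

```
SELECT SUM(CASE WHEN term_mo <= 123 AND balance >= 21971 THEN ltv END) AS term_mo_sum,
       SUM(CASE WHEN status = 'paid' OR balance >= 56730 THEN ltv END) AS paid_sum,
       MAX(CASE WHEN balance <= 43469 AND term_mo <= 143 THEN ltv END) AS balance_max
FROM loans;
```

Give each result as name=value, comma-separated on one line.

term_mo_sum=229, paid_sum=485, balance_max=111

[term_mo_sum: term_mo <= 123 AND balance >= 21971]
loan_id=90: ✗
loan_id=91: ✗
loan_id=92: ✗
loan_id=93: ✗
loan_id=94: ✗
loan_id=95: ✓ → 33
loan_id=96: ✓ → 52
loan_id=97: ✗
loan_id=98: ✓ → 101
loan_id=99: ✓ → 43
loan_id=100: ✗
term_mo_sum = 33 + 52 + 101 + 43 = 229
—
[paid_sum: status = 'paid' OR balance >= 56730]
loan_id=90: ✓ → 81
loan_id=91: ✓ → 49
loan_id=92: ✗
loan_id=93: ✓ → 118
loan_id=94: ✓ → 39
loan_id=95: ✗
loan_id=96: ✓ → 52
loan_id=97: ✗
loan_id=98: ✓ → 101
loan_id=99: ✗
loan_id=100: ✓ → 45
paid_sum = 81 + 49 + 118 + 39 + 52 + 101 + 45 = 485
—
[balance_max: balance <= 43469 AND term_mo <= 143]
loan_id=90: ✗
loan_id=91: ✗
loan_id=92: ✓ → 111
loan_id=93: ✗
loan_id=94: ✗
loan_id=95: ✓ → 33
loan_id=96: ✗
loan_id=97: ✗
loan_id=98: ✗
loan_id=99: ✗
loan_id=100: ✗
balance_max = MAX(111, 33) = 111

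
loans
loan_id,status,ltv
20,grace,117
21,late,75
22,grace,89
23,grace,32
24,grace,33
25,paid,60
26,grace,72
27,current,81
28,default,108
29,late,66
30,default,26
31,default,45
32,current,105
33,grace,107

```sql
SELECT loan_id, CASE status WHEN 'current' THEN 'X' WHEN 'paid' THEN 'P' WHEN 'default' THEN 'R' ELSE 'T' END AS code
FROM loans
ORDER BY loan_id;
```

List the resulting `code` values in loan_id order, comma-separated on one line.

loan_id=20: ELSE → T
loan_id=21: ELSE → T
loan_id=22: ELSE → T
loan_id=23: ELSE → T
loan_id=24: ELSE → T
loan_id=25: status='paid' → P
loan_id=26: ELSE → T
loan_id=27: status='current' → X
loan_id=28: status='default' → R
loan_id=29: ELSE → T
loan_id=30: status='default' → R
loan_id=31: status='default' → R
loan_id=32: status='current' → X
loan_id=33: ELSE → T

T, T, T, T, T, P, T, X, R, T, R, R, X, T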